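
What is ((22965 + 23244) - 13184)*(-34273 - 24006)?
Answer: -1924663975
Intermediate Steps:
((22965 + 23244) - 13184)*(-34273 - 24006) = (46209 - 13184)*(-58279) = 33025*(-58279) = -1924663975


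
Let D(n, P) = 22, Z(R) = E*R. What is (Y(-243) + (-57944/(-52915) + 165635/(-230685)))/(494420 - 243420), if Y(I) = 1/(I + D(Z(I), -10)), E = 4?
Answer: 3864951439/2604298756946250 ≈ 1.4841e-6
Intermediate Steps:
Z(R) = 4*R
Y(I) = 1/(22 + I) (Y(I) = 1/(I + 22) = 1/(22 + I))
(Y(-243) + (-57944/(-52915) + 165635/(-230685)))/(494420 - 243420) = (1/(22 - 243) + (-57944/(-52915) + 165635/(-230685)))/(494420 - 243420) = (1/(-221) + (-57944*(-1/52915) + 165635*(-1/230685)))/251000 = (-1/221 + (57944/52915 - 33127/46137))*(1/251000) = (-1/221 + 920447123/2441339355)*(1/251000) = (15459805756/41502769035)*(1/251000) = 3864951439/2604298756946250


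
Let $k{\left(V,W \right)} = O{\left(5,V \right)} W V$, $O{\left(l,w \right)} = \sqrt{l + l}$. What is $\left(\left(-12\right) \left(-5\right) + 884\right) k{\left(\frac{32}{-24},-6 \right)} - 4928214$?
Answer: $-4928214 + 7552 \sqrt{10} \approx -4.9043 \cdot 10^{6}$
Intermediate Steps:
$O{\left(l,w \right)} = \sqrt{2} \sqrt{l}$ ($O{\left(l,w \right)} = \sqrt{2 l} = \sqrt{2} \sqrt{l}$)
$k{\left(V,W \right)} = V W \sqrt{10}$ ($k{\left(V,W \right)} = \sqrt{2} \sqrt{5} W V = \sqrt{10} W V = W \sqrt{10} V = V W \sqrt{10}$)
$\left(\left(-12\right) \left(-5\right) + 884\right) k{\left(\frac{32}{-24},-6 \right)} - 4928214 = \left(\left(-12\right) \left(-5\right) + 884\right) \frac{32}{-24} \left(-6\right) \sqrt{10} - 4928214 = \left(60 + 884\right) 32 \left(- \frac{1}{24}\right) \left(-6\right) \sqrt{10} - 4928214 = 944 \left(\left(- \frac{4}{3}\right) \left(-6\right) \sqrt{10}\right) - 4928214 = 944 \cdot 8 \sqrt{10} - 4928214 = 7552 \sqrt{10} - 4928214 = -4928214 + 7552 \sqrt{10}$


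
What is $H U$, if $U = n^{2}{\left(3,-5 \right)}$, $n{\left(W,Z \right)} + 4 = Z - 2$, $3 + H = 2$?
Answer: $-121$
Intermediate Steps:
$H = -1$ ($H = -3 + 2 = -1$)
$n{\left(W,Z \right)} = -6 + Z$ ($n{\left(W,Z \right)} = -4 + \left(Z - 2\right) = -4 + \left(-2 + Z\right) = -6 + Z$)
$U = 121$ ($U = \left(-6 - 5\right)^{2} = \left(-11\right)^{2} = 121$)
$H U = \left(-1\right) 121 = -121$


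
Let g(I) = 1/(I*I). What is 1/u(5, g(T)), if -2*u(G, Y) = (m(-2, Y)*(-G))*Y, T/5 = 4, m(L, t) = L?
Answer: -80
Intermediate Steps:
T = 20 (T = 5*4 = 20)
g(I) = I**(-2)
u(G, Y) = -G*Y (u(G, Y) = -(-(-2)*G)*Y/2 = -2*G*Y/2 = -G*Y)
1/u(5, g(T)) = 1/(-1*5/20**2) = 1/(-1*5*1/400) = 1/(-1/80) = -80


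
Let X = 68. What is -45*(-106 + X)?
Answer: 1710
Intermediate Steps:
-45*(-106 + X) = -45*(-106 + 68) = -45*(-38) = 1710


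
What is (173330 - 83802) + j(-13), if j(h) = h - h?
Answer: 89528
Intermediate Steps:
j(h) = 0
(173330 - 83802) + j(-13) = (173330 - 83802) + 0 = 89528 + 0 = 89528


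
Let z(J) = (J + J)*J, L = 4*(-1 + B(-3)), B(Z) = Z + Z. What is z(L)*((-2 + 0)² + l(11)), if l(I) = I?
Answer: 23520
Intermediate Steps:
B(Z) = 2*Z
L = -28 (L = 4*(-1 + 2*(-3)) = 4*(-1 - 6) = 4*(-7) = -28)
z(J) = 2*J² (z(J) = (2*J)*J = 2*J²)
z(L)*((-2 + 0)² + l(11)) = (2*(-28)²)*((-2 + 0)² + 11) = (2*784)*((-2)² + 11) = 1568*(4 + 11) = 1568*15 = 23520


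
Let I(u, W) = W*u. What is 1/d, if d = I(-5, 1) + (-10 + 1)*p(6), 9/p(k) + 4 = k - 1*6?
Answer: 4/61 ≈ 0.065574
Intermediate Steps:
p(k) = 9/(-10 + k) (p(k) = 9/(-4 + (k - 1*6)) = 9/(-4 + (k - 6)) = 9/(-4 + (-6 + k)) = 9/(-10 + k))
d = 61/4 (d = 1*(-5) + (-10 + 1)*(9/(-10 + 6)) = -5 - 81/(-4) = -5 - 81*(-1)/4 = -5 - 9*(-9/4) = -5 + 81/4 = 61/4 ≈ 15.250)
1/d = 1/(61/4) = 4/61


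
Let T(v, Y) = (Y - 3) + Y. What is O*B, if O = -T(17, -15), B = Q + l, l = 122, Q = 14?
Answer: 4488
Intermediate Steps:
T(v, Y) = -3 + 2*Y (T(v, Y) = (-3 + Y) + Y = -3 + 2*Y)
B = 136 (B = 14 + 122 = 136)
O = 33 (O = -(-3 + 2*(-15)) = -(-3 - 30) = -1*(-33) = 33)
O*B = 33*136 = 4488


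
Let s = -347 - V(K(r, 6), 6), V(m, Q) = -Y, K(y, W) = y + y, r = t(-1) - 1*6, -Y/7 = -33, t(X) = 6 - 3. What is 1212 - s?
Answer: 1328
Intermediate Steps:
t(X) = 3
Y = 231 (Y = -7*(-33) = 231)
r = -3 (r = 3 - 1*6 = 3 - 6 = -3)
K(y, W) = 2*y
V(m, Q) = -231 (V(m, Q) = -1*231 = -231)
s = -116 (s = -347 - 1*(-231) = -347 + 231 = -116)
1212 - s = 1212 - 1*(-116) = 1212 + 116 = 1328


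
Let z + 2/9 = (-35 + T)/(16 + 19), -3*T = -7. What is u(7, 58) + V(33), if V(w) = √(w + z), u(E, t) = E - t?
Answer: -51 + √7165/15 ≈ -45.357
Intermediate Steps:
T = 7/3 (T = -⅓*(-7) = 7/3 ≈ 2.3333)
z = -52/45 (z = -2/9 + (-35 + 7/3)/(16 + 19) = -2/9 - 98/3/35 = -2/9 - 98/3*1/35 = -2/9 - 14/15 = -52/45 ≈ -1.1556)
V(w) = √(-52/45 + w) (V(w) = √(w - 52/45) = √(-52/45 + w))
u(7, 58) + V(33) = (7 - 1*58) + √(-260 + 225*33)/15 = (7 - 58) + √(-260 + 7425)/15 = -51 + √7165/15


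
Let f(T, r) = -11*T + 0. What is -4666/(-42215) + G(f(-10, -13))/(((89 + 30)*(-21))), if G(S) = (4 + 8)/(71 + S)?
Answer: 703337958/6364882195 ≈ 0.11050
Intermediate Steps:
f(T, r) = -11*T
G(S) = 12/(71 + S)
-4666/(-42215) + G(f(-10, -13))/(((89 + 30)*(-21))) = -4666/(-42215) + (12/(71 - 11*(-10)))/(((89 + 30)*(-21))) = -4666*(-1/42215) + (12/(71 + 110))/((119*(-21))) = 4666/42215 + (12/181)/(-2499) = 4666/42215 + (12*(1/181))*(-1/2499) = 4666/42215 + (12/181)*(-1/2499) = 4666/42215 - 4/150773 = 703337958/6364882195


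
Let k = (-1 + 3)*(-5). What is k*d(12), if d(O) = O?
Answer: -120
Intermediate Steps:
k = -10 (k = 2*(-5) = -10)
k*d(12) = -10*12 = -120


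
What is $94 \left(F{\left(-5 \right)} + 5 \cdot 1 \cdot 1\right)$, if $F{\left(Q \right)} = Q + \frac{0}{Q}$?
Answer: $0$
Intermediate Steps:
$F{\left(Q \right)} = Q$ ($F{\left(Q \right)} = Q + 0 = Q$)
$94 \left(F{\left(-5 \right)} + 5 \cdot 1 \cdot 1\right) = 94 \left(-5 + 5 \cdot 1 \cdot 1\right) = 94 \left(-5 + 5 \cdot 1\right) = 94 \left(-5 + 5\right) = 94 \cdot 0 = 0$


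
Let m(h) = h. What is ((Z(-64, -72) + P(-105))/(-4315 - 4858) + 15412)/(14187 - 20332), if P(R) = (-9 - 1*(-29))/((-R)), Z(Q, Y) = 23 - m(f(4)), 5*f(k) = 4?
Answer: -14844296629/5918648925 ≈ -2.5081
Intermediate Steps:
f(k) = ⅘ (f(k) = (⅕)*4 = ⅘)
Z(Q, Y) = 111/5 (Z(Q, Y) = 23 - 1*⅘ = 23 - ⅘ = 111/5)
P(R) = -20/R (P(R) = (-9 + 29)*(-1/R) = 20*(-1/R) = -20/R)
((Z(-64, -72) + P(-105))/(-4315 - 4858) + 15412)/(14187 - 20332) = ((111/5 - 20/(-105))/(-4315 - 4858) + 15412)/(14187 - 20332) = ((111/5 - 20*(-1/105))/(-9173) + 15412)/(-6145) = ((111/5 + 4/21)*(-1/9173) + 15412)*(-1/6145) = ((2351/105)*(-1/9173) + 15412)*(-1/6145) = (-2351/963165 + 15412)*(-1/6145) = (14844296629/963165)*(-1/6145) = -14844296629/5918648925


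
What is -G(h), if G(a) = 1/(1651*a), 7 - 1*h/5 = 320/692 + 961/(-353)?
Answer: -61069/4668169480 ≈ -1.3082e-5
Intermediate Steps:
h = 2827480/61069 (h = 35 - 5*(320/692 + 961/(-353)) = 35 - 5*(320*(1/692) + 961*(-1/353)) = 35 - 5*(80/173 - 961/353) = 35 - 5*(-138013/61069) = 35 + 690065/61069 = 2827480/61069 ≈ 46.300)
G(a) = 1/(1651*a)
-G(h) = -1/(1651*2827480/61069) = -61069/(1651*2827480) = -1*61069/4668169480 = -61069/4668169480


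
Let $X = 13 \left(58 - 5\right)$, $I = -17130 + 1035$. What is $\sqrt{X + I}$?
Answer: $i \sqrt{15406} \approx 124.12 i$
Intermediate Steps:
$I = -16095$
$X = 689$ ($X = 13 \cdot 53 = 689$)
$\sqrt{X + I} = \sqrt{689 - 16095} = \sqrt{-15406} = i \sqrt{15406}$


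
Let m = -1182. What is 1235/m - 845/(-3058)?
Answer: -694460/903639 ≈ -0.76851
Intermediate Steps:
1235/m - 845/(-3058) = 1235/(-1182) - 845/(-3058) = 1235*(-1/1182) - 845*(-1/3058) = -1235/1182 + 845/3058 = -694460/903639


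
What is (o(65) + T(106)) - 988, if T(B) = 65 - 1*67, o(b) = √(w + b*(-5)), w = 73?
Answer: -990 + 6*I*√7 ≈ -990.0 + 15.875*I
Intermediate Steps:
o(b) = √(73 - 5*b) (o(b) = √(73 + b*(-5)) = √(73 - 5*b))
T(B) = -2 (T(B) = 65 - 67 = -2)
(o(65) + T(106)) - 988 = (√(73 - 5*65) - 2) - 988 = (√(73 - 325) - 2) - 988 = (√(-252) - 2) - 988 = (6*I*√7 - 2) - 988 = (-2 + 6*I*√7) - 988 = -990 + 6*I*√7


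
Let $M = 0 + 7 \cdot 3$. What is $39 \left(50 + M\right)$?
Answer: $2769$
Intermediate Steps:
$M = 21$ ($M = 0 + 21 = 21$)
$39 \left(50 + M\right) = 39 \left(50 + 21\right) = 39 \cdot 71 = 2769$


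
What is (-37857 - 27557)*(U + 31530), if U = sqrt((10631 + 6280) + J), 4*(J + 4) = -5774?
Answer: -2062503420 - 425191*sqrt(366) ≈ -2.0706e+9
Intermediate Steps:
J = -2895/2 (J = -4 + (1/4)*(-5774) = -4 - 2887/2 = -2895/2 ≈ -1447.5)
U = 13*sqrt(366)/2 (U = sqrt((10631 + 6280) - 2895/2) = sqrt(16911 - 2895/2) = sqrt(30927/2) = 13*sqrt(366)/2 ≈ 124.35)
(-37857 - 27557)*(U + 31530) = (-37857 - 27557)*(13*sqrt(366)/2 + 31530) = -65414*(31530 + 13*sqrt(366)/2) = -2062503420 - 425191*sqrt(366)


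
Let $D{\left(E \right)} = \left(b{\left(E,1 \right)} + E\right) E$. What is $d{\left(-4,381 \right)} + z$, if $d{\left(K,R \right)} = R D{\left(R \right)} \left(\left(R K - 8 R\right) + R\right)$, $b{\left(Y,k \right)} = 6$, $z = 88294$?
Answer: $-235439005343$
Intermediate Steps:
$D{\left(E \right)} = E \left(6 + E\right)$ ($D{\left(E \right)} = \left(6 + E\right) E = E \left(6 + E\right)$)
$d{\left(K,R \right)} = R^{2} \left(6 + R\right) \left(- 7 R + K R\right)$ ($d{\left(K,R \right)} = R R \left(6 + R\right) \left(\left(R K - 8 R\right) + R\right) = R^{2} \left(6 + R\right) \left(\left(K R - 8 R\right) + R\right) = R^{2} \left(6 + R\right) \left(\left(- 8 R + K R\right) + R\right) = R^{2} \left(6 + R\right) \left(- 7 R + K R\right)$)
$d{\left(-4,381 \right)} + z = 381^{3} \left(-7 - 4\right) \left(6 + 381\right) + 88294 = 55306341 \left(-11\right) 387 + 88294 = -235439093637 + 88294 = -235439005343$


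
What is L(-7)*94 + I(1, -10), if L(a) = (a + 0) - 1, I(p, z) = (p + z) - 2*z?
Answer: -741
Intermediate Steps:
I(p, z) = p - z
L(a) = -1 + a (L(a) = a - 1 = -1 + a)
L(-7)*94 + I(1, -10) = (-1 - 7)*94 + (1 - 1*(-10)) = -8*94 + (1 + 10) = -752 + 11 = -741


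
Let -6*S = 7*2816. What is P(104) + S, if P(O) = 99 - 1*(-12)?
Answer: -9523/3 ≈ -3174.3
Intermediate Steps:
P(O) = 111 (P(O) = 99 + 12 = 111)
S = -9856/3 (S = -7*2816/6 = -⅙*19712 = -9856/3 ≈ -3285.3)
P(104) + S = 111 - 9856/3 = -9523/3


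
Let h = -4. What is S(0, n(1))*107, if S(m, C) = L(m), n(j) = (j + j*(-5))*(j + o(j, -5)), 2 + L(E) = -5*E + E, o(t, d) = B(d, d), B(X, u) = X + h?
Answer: -214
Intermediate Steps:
B(X, u) = -4 + X (B(X, u) = X - 4 = -4 + X)
o(t, d) = -4 + d
L(E) = -2 - 4*E (L(E) = -2 + (-5*E + E) = -2 - 4*E)
n(j) = -4*j*(-9 + j) (n(j) = (j + j*(-5))*(j + (-4 - 5)) = (j - 5*j)*(j - 9) = (-4*j)*(-9 + j) = -4*j*(-9 + j))
S(m, C) = -2 - 4*m
S(0, n(1))*107 = (-2 - 4*0)*107 = (-2 + 0)*107 = -2*107 = -214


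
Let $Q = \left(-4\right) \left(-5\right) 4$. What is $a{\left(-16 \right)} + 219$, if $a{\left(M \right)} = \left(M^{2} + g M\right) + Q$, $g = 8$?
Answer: $427$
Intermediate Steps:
$Q = 80$ ($Q = 20 \cdot 4 = 80$)
$a{\left(M \right)} = 80 + M^{2} + 8 M$ ($a{\left(M \right)} = \left(M^{2} + 8 M\right) + 80 = 80 + M^{2} + 8 M$)
$a{\left(-16 \right)} + 219 = \left(80 + \left(-16\right)^{2} + 8 \left(-16\right)\right) + 219 = \left(80 + 256 - 128\right) + 219 = 208 + 219 = 427$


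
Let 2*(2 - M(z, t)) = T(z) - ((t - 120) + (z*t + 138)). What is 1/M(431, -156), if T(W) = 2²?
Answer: -1/33687 ≈ -2.9685e-5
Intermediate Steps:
T(W) = 4
M(z, t) = 9 + t/2 + t*z/2 (M(z, t) = 2 - (4 - ((t - 120) + (z*t + 138)))/2 = 2 - (4 - ((-120 + t) + (t*z + 138)))/2 = 2 - (4 - ((-120 + t) + (138 + t*z)))/2 = 2 - (4 - (18 + t + t*z))/2 = 2 - (4 + (-18 - t - t*z))/2 = 2 - (-14 - t - t*z)/2 = 2 + (7 + t/2 + t*z/2) = 9 + t/2 + t*z/2)
1/M(431, -156) = 1/(9 + (½)*(-156) + (½)*(-156)*431) = 1/(9 - 78 - 33618) = 1/(-33687) = -1/33687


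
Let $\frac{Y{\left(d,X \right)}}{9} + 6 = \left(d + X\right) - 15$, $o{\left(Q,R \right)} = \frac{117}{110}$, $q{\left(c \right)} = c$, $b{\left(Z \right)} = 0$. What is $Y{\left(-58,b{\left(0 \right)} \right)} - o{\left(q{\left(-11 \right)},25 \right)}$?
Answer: $- \frac{78327}{110} \approx -712.06$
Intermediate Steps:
$o{\left(Q,R \right)} = \frac{117}{110}$ ($o{\left(Q,R \right)} = 117 \cdot \frac{1}{110} = \frac{117}{110}$)
$Y{\left(d,X \right)} = -189 + 9 X + 9 d$ ($Y{\left(d,X \right)} = -54 + 9 \left(\left(d + X\right) - 15\right) = -54 + 9 \left(\left(X + d\right) - 15\right) = -54 + 9 \left(-15 + X + d\right) = -54 + \left(-135 + 9 X + 9 d\right) = -189 + 9 X + 9 d$)
$Y{\left(-58,b{\left(0 \right)} \right)} - o{\left(q{\left(-11 \right)},25 \right)} = \left(-189 + 9 \cdot 0 + 9 \left(-58\right)\right) - \frac{117}{110} = \left(-189 + 0 - 522\right) - \frac{117}{110} = -711 - \frac{117}{110} = - \frac{78327}{110}$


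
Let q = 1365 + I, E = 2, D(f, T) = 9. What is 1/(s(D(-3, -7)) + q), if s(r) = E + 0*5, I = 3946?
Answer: 1/5313 ≈ 0.00018822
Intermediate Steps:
s(r) = 2 (s(r) = 2 + 0*5 = 2 + 0 = 2)
q = 5311 (q = 1365 + 3946 = 5311)
1/(s(D(-3, -7)) + q) = 1/(2 + 5311) = 1/5313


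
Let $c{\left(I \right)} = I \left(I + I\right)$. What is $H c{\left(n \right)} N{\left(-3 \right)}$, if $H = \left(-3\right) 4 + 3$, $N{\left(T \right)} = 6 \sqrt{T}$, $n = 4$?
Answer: $- 1728 i \sqrt{3} \approx - 2993.0 i$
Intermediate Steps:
$c{\left(I \right)} = 2 I^{2}$ ($c{\left(I \right)} = I 2 I = 2 I^{2}$)
$H = -9$ ($H = -12 + 3 = -9$)
$H c{\left(n \right)} N{\left(-3 \right)} = - 9 \cdot 2 \cdot 4^{2} \cdot 6 \sqrt{-3} = - 9 \cdot 2 \cdot 16 \cdot 6 i \sqrt{3} = \left(-9\right) 32 \cdot 6 i \sqrt{3} = - 288 \cdot 6 i \sqrt{3} = - 1728 i \sqrt{3}$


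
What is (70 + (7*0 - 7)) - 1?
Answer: 62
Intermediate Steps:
(70 + (7*0 - 7)) - 1 = (70 + (0 - 7)) - 1 = (70 - 7) - 1 = 63 - 1 = 62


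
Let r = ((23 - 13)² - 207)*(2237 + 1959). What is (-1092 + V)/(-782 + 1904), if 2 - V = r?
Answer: 4391/11 ≈ 399.18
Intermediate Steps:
r = -448972 (r = (10² - 207)*4196 = (100 - 207)*4196 = -107*4196 = -448972)
V = 448974 (V = 2 - 1*(-448972) = 2 + 448972 = 448974)
(-1092 + V)/(-782 + 1904) = (-1092 + 448974)/(-782 + 1904) = 447882/1122 = 447882*(1/1122) = 4391/11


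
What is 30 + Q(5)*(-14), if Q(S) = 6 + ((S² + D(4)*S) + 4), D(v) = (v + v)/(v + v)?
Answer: -530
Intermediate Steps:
D(v) = 1 (D(v) = (2*v)/((2*v)) = (2*v)*(1/(2*v)) = 1)
Q(S) = 10 + S + S² (Q(S) = 6 + ((S² + 1*S) + 4) = 6 + ((S² + S) + 4) = 6 + ((S + S²) + 4) = 6 + (4 + S + S²) = 10 + S + S²)
30 + Q(5)*(-14) = 30 + (10 + 5 + 5²)*(-14) = 30 + (10 + 5 + 25)*(-14) = 30 + 40*(-14) = 30 - 560 = -530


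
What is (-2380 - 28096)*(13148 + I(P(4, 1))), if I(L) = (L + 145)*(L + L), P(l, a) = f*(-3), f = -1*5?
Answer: -546983248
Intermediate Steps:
f = -5
P(l, a) = 15 (P(l, a) = -5*(-3) = 15)
I(L) = 2*L*(145 + L) (I(L) = (145 + L)*(2*L) = 2*L*(145 + L))
(-2380 - 28096)*(13148 + I(P(4, 1))) = (-2380 - 28096)*(13148 + 2*15*(145 + 15)) = -30476*(13148 + 2*15*160) = -30476*(13148 + 4800) = -30476*17948 = -546983248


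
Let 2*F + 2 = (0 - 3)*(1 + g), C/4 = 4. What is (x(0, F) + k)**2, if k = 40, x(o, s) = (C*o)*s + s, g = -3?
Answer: 1764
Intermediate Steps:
C = 16 (C = 4*4 = 16)
F = 2 (F = -1 + ((0 - 3)*(1 - 3))/2 = -1 + (-3*(-2))/2 = -1 + (1/2)*6 = -1 + 3 = 2)
x(o, s) = s + 16*o*s (x(o, s) = (16*o)*s + s = 16*o*s + s = s + 16*o*s)
(x(0, F) + k)**2 = (2*(1 + 16*0) + 40)**2 = (2*(1 + 0) + 40)**2 = (2*1 + 40)**2 = (2 + 40)**2 = 42**2 = 1764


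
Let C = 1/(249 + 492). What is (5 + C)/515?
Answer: 3706/381615 ≈ 0.0097114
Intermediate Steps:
C = 1/741 ≈ 0.0013495
(5 + C)/515 = (5 + 1/741)/515 = (3706/741)*(1/515) = 3706/381615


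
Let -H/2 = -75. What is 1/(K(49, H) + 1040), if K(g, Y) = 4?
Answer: 1/1044 ≈ 0.00095785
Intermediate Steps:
H = 150 (H = -2*(-75) = 150)
1/(K(49, H) + 1040) = 1/(4 + 1040) = 1/1044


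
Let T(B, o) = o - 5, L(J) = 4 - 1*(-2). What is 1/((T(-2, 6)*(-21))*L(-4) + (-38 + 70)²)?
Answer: 1/898 ≈ 0.0011136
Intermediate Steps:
L(J) = 6 (L(J) = 4 + 2 = 6)
T(B, o) = -5 + o
1/((T(-2, 6)*(-21))*L(-4) + (-38 + 70)²) = 1/(((-5 + 6)*(-21))*6 + (-38 + 70)²) = 1/((1*(-21))*6 + 32²) = 1/(-21*6 + 1024) = 1/(-126 + 1024) = 1/898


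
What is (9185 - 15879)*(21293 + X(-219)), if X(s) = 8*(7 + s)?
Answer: -131182318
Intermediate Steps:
X(s) = 56 + 8*s
(9185 - 15879)*(21293 + X(-219)) = (9185 - 15879)*(21293 + (56 + 8*(-219))) = -6694*(21293 + (56 - 1752)) = -6694*(21293 - 1696) = -6694*19597 = -131182318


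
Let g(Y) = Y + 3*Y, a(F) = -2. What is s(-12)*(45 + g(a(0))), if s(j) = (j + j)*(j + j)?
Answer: 21312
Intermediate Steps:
g(Y) = 4*Y
s(j) = 4*j² (s(j) = (2*j)*(2*j) = 4*j²)
s(-12)*(45 + g(a(0))) = (4*(-12)²)*(45 + 4*(-2)) = (4*144)*(45 - 8) = 576*37 = 21312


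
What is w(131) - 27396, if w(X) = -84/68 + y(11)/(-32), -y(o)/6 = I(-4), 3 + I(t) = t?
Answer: -7452405/272 ≈ -27399.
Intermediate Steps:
I(t) = -3 + t
y(o) = 42 (y(o) = -6*(-3 - 4) = -6*(-7) = 42)
w(X) = -693/272 (w(X) = -84/68 + 42/(-32) = -84*1/68 + 42*(-1/32) = -21/17 - 21/16 = -693/272)
w(131) - 27396 = -693/272 - 27396 = -7452405/272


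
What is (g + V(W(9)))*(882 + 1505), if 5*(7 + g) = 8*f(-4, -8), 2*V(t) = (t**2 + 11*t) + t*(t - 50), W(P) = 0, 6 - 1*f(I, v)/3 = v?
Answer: 718487/5 ≈ 1.4370e+5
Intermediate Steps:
f(I, v) = 18 - 3*v
V(t) = t**2/2 + 11*t/2 + t*(-50 + t)/2 (V(t) = ((t**2 + 11*t) + t*(t - 50))/2 = ((t**2 + 11*t) + t*(-50 + t))/2 = (t**2 + 11*t + t*(-50 + t))/2 = t**2/2 + 11*t/2 + t*(-50 + t)/2)
g = 301/5 (g = -7 + (8*(18 - 3*(-8)))/5 = -7 + (8*(18 + 24))/5 = -7 + (8*42)/5 = -7 + (1/5)*336 = -7 + 336/5 = 301/5 ≈ 60.200)
(g + V(W(9)))*(882 + 1505) = (301/5 + (1/2)*0*(-39 + 2*0))*(882 + 1505) = (301/5 + (1/2)*0*(-39 + 0))*2387 = (301/5 + (1/2)*0*(-39))*2387 = (301/5 + 0)*2387 = (301/5)*2387 = 718487/5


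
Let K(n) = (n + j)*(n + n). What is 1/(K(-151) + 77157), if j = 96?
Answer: 1/93767 ≈ 1.0665e-5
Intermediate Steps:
K(n) = 2*n*(96 + n) (K(n) = (n + 96)*(n + n) = (96 + n)*(2*n) = 2*n*(96 + n))
1/(K(-151) + 77157) = 1/(2*(-151)*(96 - 151) + 77157) = 1/(2*(-151)*(-55) + 77157) = 1/(16610 + 77157) = 1/93767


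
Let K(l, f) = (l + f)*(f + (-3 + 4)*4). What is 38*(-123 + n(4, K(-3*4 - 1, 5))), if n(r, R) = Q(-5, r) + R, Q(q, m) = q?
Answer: -7600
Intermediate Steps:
K(l, f) = (4 + f)*(f + l) (K(l, f) = (f + l)*(f + 1*4) = (f + l)*(f + 4) = (f + l)*(4 + f) = (4 + f)*(f + l))
n(r, R) = -5 + R
38*(-123 + n(4, K(-3*4 - 1, 5))) = 38*(-123 + (-5 + (5**2 + 4*5 + 4*(-3*4 - 1) + 5*(-3*4 - 1)))) = 38*(-123 + (-5 + (25 + 20 + 4*(-12 - 1) + 5*(-12 - 1)))) = 38*(-123 + (-5 + (25 + 20 + 4*(-13) + 5*(-13)))) = 38*(-123 + (-5 + (25 + 20 - 52 - 65))) = 38*(-123 + (-5 - 72)) = 38*(-123 - 77) = 38*(-200) = -7600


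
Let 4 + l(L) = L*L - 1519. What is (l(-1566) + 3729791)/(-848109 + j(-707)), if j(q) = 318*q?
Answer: -686736/119215 ≈ -5.7605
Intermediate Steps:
l(L) = -1523 + L**2 (l(L) = -4 + (L*L - 1519) = -4 + (L**2 - 1519) = -4 + (-1519 + L**2) = -1523 + L**2)
(l(-1566) + 3729791)/(-848109 + j(-707)) = ((-1523 + (-1566)**2) + 3729791)/(-848109 + 318*(-707)) = ((-1523 + 2452356) + 3729791)/(-848109 - 224826) = (2450833 + 3729791)/(-1072935) = 6180624*(-1/1072935) = -686736/119215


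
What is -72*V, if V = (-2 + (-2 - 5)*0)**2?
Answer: -288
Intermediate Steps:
V = 4 (V = (-2 - 7*0)**2 = (-2 + 0)**2 = (-2)**2 = 4)
-72*V = -72*4 = -288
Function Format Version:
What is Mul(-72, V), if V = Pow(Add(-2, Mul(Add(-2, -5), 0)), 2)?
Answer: -288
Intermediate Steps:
V = 4 (V = Pow(Add(-2, Mul(-7, 0)), 2) = Pow(Add(-2, 0), 2) = Pow(-2, 2) = 4)
Mul(-72, V) = Mul(-72, 4) = -288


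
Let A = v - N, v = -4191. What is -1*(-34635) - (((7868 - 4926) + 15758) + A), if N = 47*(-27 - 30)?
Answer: 17447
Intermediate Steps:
N = -2679 (N = 47*(-57) = -2679)
A = -1512 (A = -4191 - 1*(-2679) = -4191 + 2679 = -1512)
-1*(-34635) - (((7868 - 4926) + 15758) + A) = -1*(-34635) - (((7868 - 4926) + 15758) - 1512) = 34635 - ((2942 + 15758) - 1512) = 34635 - (18700 - 1512) = 34635 - 1*17188 = 34635 - 17188 = 17447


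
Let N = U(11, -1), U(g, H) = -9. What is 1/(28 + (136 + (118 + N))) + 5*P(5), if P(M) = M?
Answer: 6826/273 ≈ 25.004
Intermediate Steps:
N = -9
1/(28 + (136 + (118 + N))) + 5*P(5) = 1/(28 + (136 + (118 - 9))) + 5*5 = 1/(28 + (136 + 109)) + 25 = 1/(28 + 245) + 25 = 1/273 + 25 = 6826/273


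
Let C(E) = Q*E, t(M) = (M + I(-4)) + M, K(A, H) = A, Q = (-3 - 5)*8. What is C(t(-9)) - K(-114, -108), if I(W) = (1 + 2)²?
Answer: 690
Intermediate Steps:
Q = -64 (Q = -8*8 = -64)
I(W) = 9 (I(W) = 3² = 9)
t(M) = 9 + 2*M (t(M) = (M + 9) + M = (9 + M) + M = 9 + 2*M)
C(E) = -64*E
C(t(-9)) - K(-114, -108) = -64*(9 + 2*(-9)) - 1*(-114) = -64*(9 - 18) + 114 = -64*(-9) + 114 = 576 + 114 = 690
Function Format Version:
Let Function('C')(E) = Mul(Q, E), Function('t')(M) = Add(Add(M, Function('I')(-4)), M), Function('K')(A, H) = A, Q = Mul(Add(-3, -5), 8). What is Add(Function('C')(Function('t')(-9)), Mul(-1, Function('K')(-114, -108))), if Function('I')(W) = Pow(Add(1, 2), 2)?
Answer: 690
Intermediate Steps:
Q = -64 (Q = Mul(-8, 8) = -64)
Function('I')(W) = 9 (Function('I')(W) = Pow(3, 2) = 9)
Function('t')(M) = Add(9, Mul(2, M)) (Function('t')(M) = Add(Add(M, 9), M) = Add(Add(9, M), M) = Add(9, Mul(2, M)))
Function('C')(E) = Mul(-64, E)
Add(Function('C')(Function('t')(-9)), Mul(-1, Function('K')(-114, -108))) = Add(Mul(-64, Add(9, Mul(2, -9))), Mul(-1, -114)) = Add(Mul(-64, Add(9, -18)), 114) = Add(Mul(-64, -9), 114) = Add(576, 114) = 690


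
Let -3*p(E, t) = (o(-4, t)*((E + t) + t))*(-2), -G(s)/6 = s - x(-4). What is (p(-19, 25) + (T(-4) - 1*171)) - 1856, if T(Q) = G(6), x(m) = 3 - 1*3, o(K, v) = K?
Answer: -6437/3 ≈ -2145.7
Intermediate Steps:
x(m) = 0 (x(m) = 3 - 3 = 0)
G(s) = -6*s (G(s) = -6*(s - 1*0) = -6*(s + 0) = -6*s)
T(Q) = -36 (T(Q) = -6*6 = -36)
p(E, t) = -16*t/3 - 8*E/3 (p(E, t) = -(-4*((E + t) + t))*(-2)/3 = -(-4*(E + 2*t))*(-2)/3 = -(-8*t - 4*E)*(-2)/3 = -(8*E + 16*t)/3 = -16*t/3 - 8*E/3)
(p(-19, 25) + (T(-4) - 1*171)) - 1856 = ((-16/3*25 - 8/3*(-19)) + (-36 - 1*171)) - 1856 = ((-400/3 + 152/3) + (-36 - 171)) - 1856 = (-248/3 - 207) - 1856 = -869/3 - 1856 = -6437/3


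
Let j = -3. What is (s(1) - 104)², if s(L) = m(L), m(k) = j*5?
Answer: 14161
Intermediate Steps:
m(k) = -15 (m(k) = -3*5 = -15)
s(L) = -15
(s(1) - 104)² = (-15 - 104)² = (-119)² = 14161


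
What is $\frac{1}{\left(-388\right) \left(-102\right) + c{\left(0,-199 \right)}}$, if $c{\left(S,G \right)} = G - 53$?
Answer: $\frac{1}{39324} \approx 2.543 \cdot 10^{-5}$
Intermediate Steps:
$c{\left(S,G \right)} = -53 + G$ ($c{\left(S,G \right)} = G - 53 = -53 + G$)
$\frac{1}{\left(-388\right) \left(-102\right) + c{\left(0,-199 \right)}} = \frac{1}{\left(-388\right) \left(-102\right) - 252} = \frac{1}{39576 - 252} = \frac{1}{39324}$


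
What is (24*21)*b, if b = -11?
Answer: -5544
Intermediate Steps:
(24*21)*b = (24*21)*(-11) = 504*(-11) = -5544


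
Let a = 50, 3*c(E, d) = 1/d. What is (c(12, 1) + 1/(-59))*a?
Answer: 2800/177 ≈ 15.819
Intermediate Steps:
c(E, d) = 1/(3*d)
(c(12, 1) + 1/(-59))*a = ((1/3)/1 + 1/(-59))*50 = ((1/3)*1 - 1/59)*50 = (1/3 - 1/59)*50 = (56/177)*50 = 2800/177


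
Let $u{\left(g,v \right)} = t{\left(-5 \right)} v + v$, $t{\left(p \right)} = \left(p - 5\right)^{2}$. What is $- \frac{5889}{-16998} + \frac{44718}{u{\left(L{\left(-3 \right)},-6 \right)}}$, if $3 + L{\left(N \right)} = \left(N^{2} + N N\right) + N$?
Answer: $- \frac{42030435}{572266} \approx -73.446$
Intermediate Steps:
$t{\left(p \right)} = \left(-5 + p\right)^{2}$
$L{\left(N \right)} = -3 + N + 2 N^{2}$ ($L{\left(N \right)} = -3 + \left(\left(N^{2} + N N\right) + N\right) = -3 + \left(\left(N^{2} + N^{2}\right) + N\right) = -3 + \left(2 N^{2} + N\right) = -3 + \left(N + 2 N^{2}\right) = -3 + N + 2 N^{2}$)
$u{\left(g,v \right)} = 101 v$ ($u{\left(g,v \right)} = \left(-5 - 5\right)^{2} v + v = \left(-10\right)^{2} v + v = 100 v + v = 101 v$)
$- \frac{5889}{-16998} + \frac{44718}{u{\left(L{\left(-3 \right)},-6 \right)}} = - \frac{5889}{-16998} + \frac{44718}{101 \left(-6\right)} = \left(-5889\right) \left(- \frac{1}{16998}\right) + \frac{44718}{-606} = \frac{1963}{5666} + 44718 \left(- \frac{1}{606}\right) = \frac{1963}{5666} - \frac{7453}{101} = - \frac{42030435}{572266}$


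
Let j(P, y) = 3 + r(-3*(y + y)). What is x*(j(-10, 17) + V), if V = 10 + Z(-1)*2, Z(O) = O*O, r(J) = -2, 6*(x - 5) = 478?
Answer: 3302/3 ≈ 1100.7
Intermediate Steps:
x = 254/3 (x = 5 + (⅙)*478 = 5 + 239/3 = 254/3 ≈ 84.667)
Z(O) = O²
j(P, y) = 1 (j(P, y) = 3 - 2 = 1)
V = 12 (V = 10 + (-1)²*2 = 10 + 1*2 = 10 + 2 = 12)
x*(j(-10, 17) + V) = 254*(1 + 12)/3 = (254/3)*13 = 3302/3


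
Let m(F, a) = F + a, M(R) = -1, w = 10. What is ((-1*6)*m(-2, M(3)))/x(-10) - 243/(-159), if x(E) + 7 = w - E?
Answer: 2007/689 ≈ 2.9129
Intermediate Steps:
x(E) = 3 - E (x(E) = -7 + (10 - E) = 3 - E)
((-1*6)*m(-2, M(3)))/x(-10) - 243/(-159) = ((-1*6)*(-2 - 1))/(3 - 1*(-10)) - 243/(-159) = (-6*(-3))/(3 + 10) - 243*(-1/159) = 18/13 + 81/53 = 2007/689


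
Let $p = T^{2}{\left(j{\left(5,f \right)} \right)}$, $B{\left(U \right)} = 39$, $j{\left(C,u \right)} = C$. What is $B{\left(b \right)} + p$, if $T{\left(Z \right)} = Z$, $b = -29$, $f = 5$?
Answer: $64$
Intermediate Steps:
$p = 25$ ($p = 5^{2} = 25$)
$B{\left(b \right)} + p = 39 + 25 = 64$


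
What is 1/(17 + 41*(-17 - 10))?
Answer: -1/1090 ≈ -0.00091743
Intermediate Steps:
1/(17 + 41*(-17 - 10)) = 1/(17 + 41*(-27)) = 1/(17 - 1107) = 1/(-1090) = -1/1090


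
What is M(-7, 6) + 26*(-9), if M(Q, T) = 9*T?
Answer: -180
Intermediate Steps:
M(-7, 6) + 26*(-9) = 9*6 + 26*(-9) = 54 - 234 = -180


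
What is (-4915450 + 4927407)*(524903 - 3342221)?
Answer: -33686671326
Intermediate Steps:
(-4915450 + 4927407)*(524903 - 3342221) = 11957*(-2817318) = -33686671326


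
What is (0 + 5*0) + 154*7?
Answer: 1078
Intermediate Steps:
(0 + 5*0) + 154*7 = (0 + 0) + 1078 = 0 + 1078 = 1078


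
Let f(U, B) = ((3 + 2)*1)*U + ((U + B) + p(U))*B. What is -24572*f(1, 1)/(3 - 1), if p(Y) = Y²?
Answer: -98288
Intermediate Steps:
f(U, B) = 5*U + B*(B + U + U²) (f(U, B) = ((3 + 2)*1)*U + ((U + B) + U²)*B = (5*1)*U + ((B + U) + U²)*B = 5*U + (B + U + U²)*B = 5*U + B*(B + U + U²))
-24572*f(1, 1)/(3 - 1) = -24572*(1² + 5*1 + 1*1 + 1*1²)/(3 - 1) = -24572*(1 + 5 + 1 + 1*1)/2 = -12286*(1 + 5 + 1 + 1) = -12286*8 = -24572*4 = -98288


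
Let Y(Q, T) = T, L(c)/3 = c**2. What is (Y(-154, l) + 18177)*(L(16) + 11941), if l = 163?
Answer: 233083060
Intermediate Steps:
L(c) = 3*c**2
(Y(-154, l) + 18177)*(L(16) + 11941) = (163 + 18177)*(3*16**2 + 11941) = 18340*(3*256 + 11941) = 18340*(768 + 11941) = 18340*12709 = 233083060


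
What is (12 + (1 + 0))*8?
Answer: 104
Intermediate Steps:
(12 + (1 + 0))*8 = (12 + 1)*8 = 13*8 = 104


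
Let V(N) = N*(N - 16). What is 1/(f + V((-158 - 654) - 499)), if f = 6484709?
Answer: 1/8224406 ≈ 1.2159e-7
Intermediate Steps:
V(N) = N*(-16 + N)
1/(f + V((-158 - 654) - 499)) = 1/(6484709 + ((-158 - 654) - 499)*(-16 + ((-158 - 654) - 499))) = 1/(6484709 + (-812 - 499)*(-16 + (-812 - 499))) = 1/(6484709 - 1311*(-16 - 1311)) = 1/(6484709 - 1311*(-1327)) = 1/(6484709 + 1739697) = 1/8224406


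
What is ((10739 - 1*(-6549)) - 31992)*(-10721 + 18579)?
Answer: -115544032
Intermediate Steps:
((10739 - 1*(-6549)) - 31992)*(-10721 + 18579) = ((10739 + 6549) - 31992)*7858 = (17288 - 31992)*7858 = -14704*7858 = -115544032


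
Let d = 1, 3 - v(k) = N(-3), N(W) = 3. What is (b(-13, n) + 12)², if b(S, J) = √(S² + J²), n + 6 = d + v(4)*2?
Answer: (12 + √194)² ≈ 672.28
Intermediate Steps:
v(k) = 0 (v(k) = 3 - 1*3 = 3 - 3 = 0)
n = -5 (n = -6 + (1 + 0*2) = -6 + (1 + 0) = -6 + 1 = -5)
b(S, J) = √(J² + S²)
(b(-13, n) + 12)² = (√((-5)² + (-13)²) + 12)² = (√(25 + 169) + 12)² = (√194 + 12)² = (12 + √194)²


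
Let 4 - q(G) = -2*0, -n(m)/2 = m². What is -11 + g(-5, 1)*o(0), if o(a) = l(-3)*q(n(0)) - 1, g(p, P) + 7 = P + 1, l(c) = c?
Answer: 54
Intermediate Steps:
n(m) = -2*m²
q(G) = 4 (q(G) = 4 - (-2)*0 = 4 - 1*0 = 4 + 0 = 4)
g(p, P) = -6 + P (g(p, P) = -7 + (P + 1) = -7 + (1 + P) = -6 + P)
o(a) = -13 (o(a) = -3*4 - 1 = -12 - 1 = -13)
-11 + g(-5, 1)*o(0) = -11 + (-6 + 1)*(-13) = -11 - 5*(-13) = -11 + 65 = 54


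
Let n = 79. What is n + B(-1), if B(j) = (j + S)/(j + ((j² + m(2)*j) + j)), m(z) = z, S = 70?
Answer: 56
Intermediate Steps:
B(j) = (70 + j)/(j² + 4*j) (B(j) = (j + 70)/(j + ((j² + 2*j) + j)) = (70 + j)/(j + (j² + 3*j)) = (70 + j)/(j² + 4*j))
n + B(-1) = 79 + (70 - 1)/((-1)*(4 - 1)) = 79 - 1*69/3 = 79 - 1*⅓*69 = 79 - 23 = 56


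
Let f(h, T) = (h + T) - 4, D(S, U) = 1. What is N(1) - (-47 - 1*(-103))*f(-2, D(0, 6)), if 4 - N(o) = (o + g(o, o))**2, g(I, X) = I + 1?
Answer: 275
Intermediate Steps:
f(h, T) = -4 + T + h (f(h, T) = (T + h) - 4 = -4 + T + h)
g(I, X) = 1 + I
N(o) = 4 - (1 + 2*o)**2 (N(o) = 4 - (o + (1 + o))**2 = 4 - (1 + 2*o)**2)
N(1) - (-47 - 1*(-103))*f(-2, D(0, 6)) = (4 - (1 + 2*1)**2) - (-47 - 1*(-103))*(-4 + 1 - 2) = (4 - (1 + 2)**2) - (-47 + 103)*(-5) = (4 - 1*3**2) - 56*(-5) = (4 - 1*9) - 1*(-280) = (4 - 9) + 280 = -5 + 280 = 275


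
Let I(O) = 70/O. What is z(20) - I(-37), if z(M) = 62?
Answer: 2364/37 ≈ 63.892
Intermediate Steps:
z(20) - I(-37) = 62 - 70/(-37) = 62 - 70*(-1)/37 = 62 - 1*(-70/37) = 62 + 70/37 = 2364/37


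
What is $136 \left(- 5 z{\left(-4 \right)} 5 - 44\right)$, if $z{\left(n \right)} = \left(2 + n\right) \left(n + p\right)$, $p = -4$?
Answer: $-60384$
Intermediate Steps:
$z{\left(n \right)} = \left(-4 + n\right) \left(2 + n\right)$ ($z{\left(n \right)} = \left(2 + n\right) \left(n - 4\right) = \left(2 + n\right) \left(-4 + n\right) = \left(-4 + n\right) \left(2 + n\right)$)
$136 \left(- 5 z{\left(-4 \right)} 5 - 44\right) = 136 \left(- 5 \left(-8 + \left(-4\right)^{2} - -8\right) 5 - 44\right) = 136 \left(- 5 \left(-8 + 16 + 8\right) 5 - 44\right) = 136 \left(\left(-5\right) 16 \cdot 5 - 44\right) = 136 \left(\left(-80\right) 5 - 44\right) = 136 \left(-400 - 44\right) = 136 \left(-444\right) = -60384$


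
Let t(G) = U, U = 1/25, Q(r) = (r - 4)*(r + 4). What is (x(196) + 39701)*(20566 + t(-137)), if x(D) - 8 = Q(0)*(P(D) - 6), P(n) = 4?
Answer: 20432874891/25 ≈ 8.1731e+8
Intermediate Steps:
Q(r) = (-4 + r)*(4 + r)
U = 1/25 ≈ 0.040000
x(D) = 40 (x(D) = 8 + (-16 + 0²)*(4 - 6) = 8 + (-16 + 0)*(-2) = 8 - 16*(-2) = 8 + 32 = 40)
t(G) = 1/25
(x(196) + 39701)*(20566 + t(-137)) = (40 + 39701)*(20566 + 1/25) = 39741*(514151/25) = 20432874891/25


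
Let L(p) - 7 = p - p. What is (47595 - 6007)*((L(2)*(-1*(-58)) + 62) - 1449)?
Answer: -40797828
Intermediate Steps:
L(p) = 7 (L(p) = 7 + (p - p) = 7 + 0 = 7)
(47595 - 6007)*((L(2)*(-1*(-58)) + 62) - 1449) = (47595 - 6007)*((7*(-1*(-58)) + 62) - 1449) = 41588*((7*58 + 62) - 1449) = 41588*((406 + 62) - 1449) = 41588*(468 - 1449) = 41588*(-981) = -40797828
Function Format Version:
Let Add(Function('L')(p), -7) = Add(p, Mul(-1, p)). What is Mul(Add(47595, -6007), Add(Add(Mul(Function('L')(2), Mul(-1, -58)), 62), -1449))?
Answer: -40797828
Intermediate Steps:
Function('L')(p) = 7 (Function('L')(p) = Add(7, Add(p, Mul(-1, p))) = Add(7, 0) = 7)
Mul(Add(47595, -6007), Add(Add(Mul(Function('L')(2), Mul(-1, -58)), 62), -1449)) = Mul(Add(47595, -6007), Add(Add(Mul(7, Mul(-1, -58)), 62), -1449)) = Mul(41588, Add(Add(Mul(7, 58), 62), -1449)) = Mul(41588, Add(Add(406, 62), -1449)) = Mul(41588, Add(468, -1449)) = Mul(41588, -981) = -40797828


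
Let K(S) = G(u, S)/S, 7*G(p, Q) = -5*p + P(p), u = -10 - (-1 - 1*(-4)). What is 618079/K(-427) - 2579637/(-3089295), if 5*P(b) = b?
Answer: -1056903929618203/35698520 ≈ -2.9606e+7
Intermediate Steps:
P(b) = b/5
u = -13 (u = -10 - (-1 + 4) = -10 - 1*3 = -10 - 3 = -13)
G(p, Q) = -24*p/35 (G(p, Q) = (-5*p + p/5)/7 = (-24*p/5)/7 = -24*p/35)
K(S) = 312/(35*S) (K(S) = (-24/35*(-13))/S = 312/(35*S))
618079/K(-427) - 2579637/(-3089295) = 618079/(((312/35)/(-427))) - 2579637/(-3089295) = 618079/(((312/35)*(-1/427))) - 2579637*(-1/3089295) = 618079/(-312/14945) + 859879/1029765 = 618079*(-14945/312) + 859879/1029765 = -9237190655/312 + 859879/1029765 = -1056903929618203/35698520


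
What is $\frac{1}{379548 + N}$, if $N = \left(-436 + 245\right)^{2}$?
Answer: $\frac{1}{416029} \approx 2.4037 \cdot 10^{-6}$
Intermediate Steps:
$N = 36481$ ($N = \left(-191\right)^{2} = 36481$)
$\frac{1}{379548 + N} = \frac{1}{379548 + 36481} = \frac{1}{416029}$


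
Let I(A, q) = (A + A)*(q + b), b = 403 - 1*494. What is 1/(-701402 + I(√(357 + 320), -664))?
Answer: -350701/245210568952 + 755*√677/245210568952 ≈ -1.3501e-6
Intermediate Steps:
b = -91 (b = 403 - 494 = -91)
I(A, q) = 2*A*(-91 + q) (I(A, q) = (A + A)*(q - 91) = (2*A)*(-91 + q) = 2*A*(-91 + q))
1/(-701402 + I(√(357 + 320), -664)) = 1/(-701402 + 2*√(357 + 320)*(-91 - 664)) = 1/(-701402 + 2*√677*(-755)) = 1/(-701402 - 1510*√677)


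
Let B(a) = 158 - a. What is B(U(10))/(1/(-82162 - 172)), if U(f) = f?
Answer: -12185432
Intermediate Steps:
B(U(10))/(1/(-82162 - 172)) = (158 - 1*10)/(1/(-82162 - 172)) = (158 - 10)/(1/(-82334)) = 148/(-1/82334) = 148*(-82334) = -12185432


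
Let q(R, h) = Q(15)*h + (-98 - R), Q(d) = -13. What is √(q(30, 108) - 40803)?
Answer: I*√42335 ≈ 205.75*I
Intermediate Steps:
q(R, h) = -98 - R - 13*h (q(R, h) = -13*h + (-98 - R) = -98 - R - 13*h)
√(q(30, 108) - 40803) = √((-98 - 1*30 - 13*108) - 40803) = √((-98 - 30 - 1404) - 40803) = √(-1532 - 40803) = √(-42335) = I*√42335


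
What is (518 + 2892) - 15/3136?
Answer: 10693745/3136 ≈ 3410.0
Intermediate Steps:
(518 + 2892) - 15/3136 = 3410 - 15*1/3136 = 3410 - 15/3136 = 10693745/3136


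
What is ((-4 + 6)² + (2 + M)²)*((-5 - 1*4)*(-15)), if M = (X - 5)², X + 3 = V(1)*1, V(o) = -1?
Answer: 930555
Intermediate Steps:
X = -4 (X = -3 - 1*1 = -3 - 1 = -4)
M = 81 (M = (-4 - 5)² = (-9)² = 81)
((-4 + 6)² + (2 + M)²)*((-5 - 1*4)*(-15)) = ((-4 + 6)² + (2 + 81)²)*((-5 - 1*4)*(-15)) = (2² + 83²)*((-5 - 4)*(-15)) = (4 + 6889)*(-9*(-15)) = 6893*135 = 930555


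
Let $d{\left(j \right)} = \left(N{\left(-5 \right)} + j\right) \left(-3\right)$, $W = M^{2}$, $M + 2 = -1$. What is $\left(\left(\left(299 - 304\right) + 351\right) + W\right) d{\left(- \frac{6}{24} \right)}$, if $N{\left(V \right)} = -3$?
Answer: $\frac{13845}{4} \approx 3461.3$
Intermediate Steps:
$M = -3$ ($M = -2 - 1 = -3$)
$W = 9$ ($W = \left(-3\right)^{2} = 9$)
$d{\left(j \right)} = 9 - 3 j$ ($d{\left(j \right)} = \left(-3 + j\right) \left(-3\right) = 9 - 3 j$)
$\left(\left(\left(299 - 304\right) + 351\right) + W\right) d{\left(- \frac{6}{24} \right)} = \left(\left(\left(299 - 304\right) + 351\right) + 9\right) \left(9 - 3 \left(- \frac{6}{24}\right)\right) = \left(\left(-5 + 351\right) + 9\right) \left(9 - 3 \left(\left(-6\right) \frac{1}{24}\right)\right) = \left(346 + 9\right) \left(9 - - \frac{3}{4}\right) = 355 \left(9 + \frac{3}{4}\right) = 355 \cdot \frac{39}{4} = \frac{13845}{4}$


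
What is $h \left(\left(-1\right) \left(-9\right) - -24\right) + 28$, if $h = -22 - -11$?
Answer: $-335$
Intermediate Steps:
$h = -11$ ($h = -22 + 11 = -11$)
$h \left(\left(-1\right) \left(-9\right) - -24\right) + 28 = - 11 \left(\left(-1\right) \left(-9\right) - -24\right) + 28 = - 11 \left(9 + 24\right) + 28 = \left(-11\right) 33 + 28 = -363 + 28 = -335$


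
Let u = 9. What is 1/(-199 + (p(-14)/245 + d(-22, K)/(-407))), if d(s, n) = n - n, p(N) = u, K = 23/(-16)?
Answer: -245/48746 ≈ -0.0050260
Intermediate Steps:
K = -23/16 (K = 23*(-1/16) = -23/16 ≈ -1.4375)
p(N) = 9
d(s, n) = 0
1/(-199 + (p(-14)/245 + d(-22, K)/(-407))) = 1/(-199 + (9/245 + 0/(-407))) = 1/(-199 + (9*(1/245) + 0*(-1/407))) = 1/(-199 + (9/245 + 0)) = 1/(-199 + 9/245) = 1/(-48746/245) = -245/48746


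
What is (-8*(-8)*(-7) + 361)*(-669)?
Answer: 58203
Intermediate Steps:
(-8*(-8)*(-7) + 361)*(-669) = (64*(-7) + 361)*(-669) = (-448 + 361)*(-669) = -87*(-669) = 58203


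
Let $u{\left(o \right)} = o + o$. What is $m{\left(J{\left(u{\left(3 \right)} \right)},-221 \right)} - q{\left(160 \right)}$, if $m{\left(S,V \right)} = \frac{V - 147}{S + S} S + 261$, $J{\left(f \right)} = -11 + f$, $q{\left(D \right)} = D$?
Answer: $-83$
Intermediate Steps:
$u{\left(o \right)} = 2 o$
$m{\left(S,V \right)} = \frac{375}{2} + \frac{V}{2}$ ($m{\left(S,V \right)} = \frac{-147 + V}{2 S} S + 261 = \left(- \frac{147}{2} + \frac{V}{2}\right) + 261 = \frac{375}{2} + \frac{V}{2}$)
$m{\left(J{\left(u{\left(3 \right)} \right)},-221 \right)} - q{\left(160 \right)} = \left(\frac{375}{2} + \frac{1}{2} \left(-221\right)\right) - 160 = \left(\frac{375}{2} - \frac{221}{2}\right) - 160 = 77 - 160 = -83$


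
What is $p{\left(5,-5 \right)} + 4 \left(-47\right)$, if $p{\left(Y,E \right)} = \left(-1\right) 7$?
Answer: $-195$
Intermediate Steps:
$p{\left(Y,E \right)} = -7$
$p{\left(5,-5 \right)} + 4 \left(-47\right) = -7 + 4 \left(-47\right) = -7 - 188 = -195$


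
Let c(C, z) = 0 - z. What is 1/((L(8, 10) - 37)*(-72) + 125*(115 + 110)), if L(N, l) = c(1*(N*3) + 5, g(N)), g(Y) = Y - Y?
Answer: 1/30789 ≈ 3.2479e-5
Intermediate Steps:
g(Y) = 0
c(C, z) = -z
L(N, l) = 0 (L(N, l) = -1*0 = 0)
1/((L(8, 10) - 37)*(-72) + 125*(115 + 110)) = 1/((0 - 37)*(-72) + 125*(115 + 110)) = 1/(-37*(-72) + 125*225) = 1/(2664 + 28125) = 1/30789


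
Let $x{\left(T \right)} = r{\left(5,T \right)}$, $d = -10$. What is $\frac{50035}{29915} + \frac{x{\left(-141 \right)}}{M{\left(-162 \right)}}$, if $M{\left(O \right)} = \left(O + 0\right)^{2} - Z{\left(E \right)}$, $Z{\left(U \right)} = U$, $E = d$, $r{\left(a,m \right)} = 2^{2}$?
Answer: $\frac{131373855}{78538841} \approx 1.6727$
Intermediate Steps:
$r{\left(a,m \right)} = 4$
$x{\left(T \right)} = 4$
$E = -10$
$M{\left(O \right)} = 10 + O^{2}$ ($M{\left(O \right)} = \left(O + 0\right)^{2} - -10 = O^{2} + 10 = 10 + O^{2}$)
$\frac{50035}{29915} + \frac{x{\left(-141 \right)}}{M{\left(-162 \right)}} = \frac{50035}{29915} + \frac{4}{10 + \left(-162\right)^{2}} = 50035 \cdot \frac{1}{29915} + \frac{4}{10 + 26244} = \frac{10007}{5983} + \frac{4}{26254} = \frac{10007}{5983} + 4 \cdot \frac{1}{26254} = \frac{10007}{5983} + \frac{2}{13127} = \frac{131373855}{78538841}$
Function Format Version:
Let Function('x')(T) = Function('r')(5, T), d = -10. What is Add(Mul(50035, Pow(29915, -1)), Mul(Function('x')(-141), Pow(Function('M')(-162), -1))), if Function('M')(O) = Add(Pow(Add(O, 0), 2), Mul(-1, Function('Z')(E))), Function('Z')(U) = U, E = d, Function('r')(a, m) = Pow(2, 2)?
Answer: Rational(131373855, 78538841) ≈ 1.6727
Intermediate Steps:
Function('r')(a, m) = 4
Function('x')(T) = 4
E = -10
Function('M')(O) = Add(10, Pow(O, 2)) (Function('M')(O) = Add(Pow(Add(O, 0), 2), Mul(-1, -10)) = Add(Pow(O, 2), 10) = Add(10, Pow(O, 2)))
Add(Mul(50035, Pow(29915, -1)), Mul(Function('x')(-141), Pow(Function('M')(-162), -1))) = Add(Mul(50035, Pow(29915, -1)), Mul(4, Pow(Add(10, Pow(-162, 2)), -1))) = Add(Mul(50035, Rational(1, 29915)), Mul(4, Pow(Add(10, 26244), -1))) = Add(Rational(10007, 5983), Mul(4, Pow(26254, -1))) = Add(Rational(10007, 5983), Mul(4, Rational(1, 26254))) = Add(Rational(10007, 5983), Rational(2, 13127)) = Rational(131373855, 78538841)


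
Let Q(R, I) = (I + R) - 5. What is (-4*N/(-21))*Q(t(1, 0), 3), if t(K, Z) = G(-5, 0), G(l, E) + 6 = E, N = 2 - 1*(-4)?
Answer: -64/7 ≈ -9.1429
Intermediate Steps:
N = 6 (N = 2 + 4 = 6)
G(l, E) = -6 + E
t(K, Z) = -6 (t(K, Z) = -6 + 0 = -6)
Q(R, I) = -5 + I + R
(-4*N/(-21))*Q(t(1, 0), 3) = (-24/(-21))*(-5 + 3 - 6) = -24*(-1)/21*(-8) = -4*(-2/7)*(-8) = (8/7)*(-8) = -64/7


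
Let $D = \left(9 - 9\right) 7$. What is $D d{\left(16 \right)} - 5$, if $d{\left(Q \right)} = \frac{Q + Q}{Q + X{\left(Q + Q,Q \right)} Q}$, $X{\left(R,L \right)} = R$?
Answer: $-5$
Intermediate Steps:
$d{\left(Q \right)} = \frac{2 Q}{Q + 2 Q^{2}}$ ($d{\left(Q \right)} = \frac{Q + Q}{Q + \left(Q + Q\right) Q} = \frac{2 Q}{Q + 2 Q Q} = \frac{2 Q}{Q + 2 Q^{2}}$)
$D = 0$ ($D = 0 \cdot 7 = 0$)
$D d{\left(16 \right)} - 5 = 0 \frac{2}{1 + 2 \cdot 16} - 5 = 0 \frac{2}{1 + 32} - 5 = 0 \cdot \frac{2}{33} - 5 = 0 - 5 = -5$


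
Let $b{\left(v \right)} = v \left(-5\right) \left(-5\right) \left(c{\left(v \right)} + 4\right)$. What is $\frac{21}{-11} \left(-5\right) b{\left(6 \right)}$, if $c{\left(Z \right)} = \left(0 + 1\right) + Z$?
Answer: $15750$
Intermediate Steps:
$c{\left(Z \right)} = 1 + Z$
$b{\left(v \right)} = 25 v \left(5 + v\right)$ ($b{\left(v \right)} = v \left(-5\right) \left(-5\right) \left(\left(1 + v\right) + 4\right) = - 5 v \left(-5\right) \left(5 + v\right) = 25 v \left(5 + v\right)$)
$\frac{21}{-11} \left(-5\right) b{\left(6 \right)} = \frac{21}{-11} \left(-5\right) 25 \cdot 6 \left(5 + 6\right) = 21 \left(- \frac{1}{11}\right) \left(-5\right) 25 \cdot 6 \cdot 11 = \left(- \frac{21}{11}\right) \left(-5\right) 1650 = \frac{105}{11} \cdot 1650 = 15750$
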